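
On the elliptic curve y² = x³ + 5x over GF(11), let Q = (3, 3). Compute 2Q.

tangent at (3, 3): λ = (3·3² + 5)/(2·3) ≡ 10/6. 6⁻¹ ≡ 2 (mod 11), so λ ≡ 10·2 ≡ 9.
  x = λ² - 3 - 3 = 81 - 6 ≡ 9; y = λ·(3 - 9) - 3 ≡ 9. → (9, 9)

(9, 9)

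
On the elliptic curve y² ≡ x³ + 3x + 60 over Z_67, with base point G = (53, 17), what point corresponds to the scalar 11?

Double-and-add on 11 = (1011)₂. Start with G = (53, 17) for the leading 1-bit.
double: tangent at (53, 17): λ = (3·53² + 3)/(2·17) ≡ 55/34. 34⁻¹ ≡ 2 (mod 67) since 34·2 = 68 ≡ 1, so λ ≡ 55·2 ≡ 43.
  x = λ² - 53 - 53 = 1849 - 106 ≡ 1; y = λ·(53 - 1) - 17 ≡ 8. → (1, 8)
double: tangent at (1, 8): λ = (3·1² + 3)/(2·8) ≡ 6/16. 16⁻¹ ≡ 21 (mod 67) since 16·21 = 336 ≡ 1, so λ ≡ 6·21 ≡ 59.
  x = λ² - 1 - 1 = 3481 - 2 ≡ 62; y = λ·(1 - 62) - 8 ≡ 11. → (62, 11)
add G: (62, 11) + (53, 17). λ = (17 - 11)/(53 - 62) ≡ 6/58 mod 67. 58⁻¹ ≡ 52 (mod 67), so λ ≡ 44.
  x = λ² - 62 - 53 = 1936 - 115 ≡ 12; y = λ·(62 - 12) - 11 ≡ 45. → (12, 45)
double: tangent at (12, 45): λ = (3·12² + 3)/(2·45) ≡ 33/23. 23⁻¹ ≡ 35 (mod 67) since 23·35 = 805 ≡ 1, so λ ≡ 33·35 ≡ 16.
  x = λ² - 12 - 12 = 256 - 24 ≡ 31; y = λ·(12 - 31) - 45 ≡ 53. → (31, 53)
add G: (31, 53) + (53, 17). λ = (17 - 53)/(53 - 31) ≡ 31/22 mod 67. 22⁻¹ ≡ 64 (mod 67) since 22·64 = 1408 ≡ 1, so λ ≡ 41.
  x = λ² - 31 - 53 = 1681 - 84 ≡ 56; y = λ·(31 - 56) - 53 ≡ 61. → (56, 61)

(56, 61)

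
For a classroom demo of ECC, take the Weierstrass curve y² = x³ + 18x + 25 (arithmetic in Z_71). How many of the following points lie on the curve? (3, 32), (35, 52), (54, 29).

(3, 32): 32² ≡ 30, rhs ≡ 35 → off.
(35, 52): 52² ≡ 6, rhs ≡ 7 → off.
(54, 29): 29² ≡ 60, rhs ≡ 60 → on.

1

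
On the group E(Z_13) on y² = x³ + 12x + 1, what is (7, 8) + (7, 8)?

(0, 12)

tangent at (7, 8): λ = (3·7² + 12)/(2·8) ≡ 3/3. 3⁻¹ ≡ 9 (mod 13), so λ ≡ 3·9 ≡ 1.
  x = λ² - 7 - 7 = 1 - 14 ≡ 0; y = λ·(7 - 0) - 8 ≡ 12. → (0, 12)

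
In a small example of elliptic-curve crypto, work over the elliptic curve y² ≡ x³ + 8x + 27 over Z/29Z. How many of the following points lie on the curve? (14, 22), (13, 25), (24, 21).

(14, 22): 22² ≡ 20, rhs ≡ 12 → off.
(13, 25): 25² ≡ 16, rhs ≡ 8 → off.
(24, 21): 21² ≡ 6, rhs ≡ 7 → off.

0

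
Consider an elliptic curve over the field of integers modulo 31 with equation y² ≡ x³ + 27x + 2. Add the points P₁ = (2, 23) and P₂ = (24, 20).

(2, 23) + (24, 20). λ = (20 - 23)/(24 - 2) ≡ 28/22 mod 31. 22⁻¹ ≡ 24 (mod 31), so λ ≡ 21.
  x = λ² - 2 - 24 = 441 - 26 ≡ 12; y = λ·(2 - 12) - 23 ≡ 15. → (12, 15)

(12, 15)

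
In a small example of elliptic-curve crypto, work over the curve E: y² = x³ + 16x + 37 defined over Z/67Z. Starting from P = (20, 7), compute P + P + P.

(22, 7)

Repeated addition: build up to 3P.
2P: tangent at (20, 7): λ = (3·20² + 16)/(2·7) ≡ 10/14. 14⁻¹ ≡ 24 (mod 67) since 14·24 = 336 ≡ 1, so λ ≡ 10·24 ≡ 39.
  x = λ² - 20 - 20 = 1521 - 40 ≡ 7; y = λ·(20 - 7) - 7 ≡ 31. → (7, 31)
3P: (7, 31) + (20, 7). λ = (7 - 31)/(20 - 7) ≡ 43/13 mod 67. 13⁻¹ ≡ 31 (mod 67), so λ ≡ 60.
  x = λ² - 7 - 20 = 3600 - 27 ≡ 22; y = λ·(7 - 22) - 31 ≡ 7. → (22, 7)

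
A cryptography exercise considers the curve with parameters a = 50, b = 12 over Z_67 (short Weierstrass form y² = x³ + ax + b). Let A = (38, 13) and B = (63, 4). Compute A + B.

(38, 13) + (63, 4). λ = (4 - 13)/(63 - 38) ≡ 58/25 mod 67. 25⁻¹ ≡ 59 (mod 67) since 25·59 = 1475 ≡ 1, so λ ≡ 5.
  x = λ² - 38 - 63 = 25 - 101 ≡ 58; y = λ·(38 - 58) - 13 ≡ 21. → (58, 21)

(58, 21)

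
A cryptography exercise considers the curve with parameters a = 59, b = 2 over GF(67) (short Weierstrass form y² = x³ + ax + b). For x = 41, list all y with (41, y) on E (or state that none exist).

x³ + 59x + 2 = 71342 ≡ 54 (mod 67).
Square roots of 54 mod 67: 11 and 56 (since 11² = 121 ≡ 54).

11, 56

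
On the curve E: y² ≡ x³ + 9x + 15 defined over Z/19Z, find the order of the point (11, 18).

2P: tangent at (11, 18): λ = (3·11² + 9)/(2·18) ≡ 11/17. 17⁻¹ ≡ 9 (mod 19), so λ ≡ 11·9 ≡ 4.
  x = λ² - 11 - 11 = 16 - 22 ≡ 13; y = λ·(11 - 13) - 18 ≡ 12. → (13, 12)
3P: (13, 12) + (11, 18). λ = (18 - 12)/(11 - 13) ≡ 6/17 mod 19. 17⁻¹ ≡ 9 (mod 19), so λ ≡ 16.
  x = λ² - 13 - 11 = 256 - 24 ≡ 4; y = λ·(13 - 4) - 12 ≡ 18. → (4, 18)
4P: (4, 18) + (11, 18). λ = (18 - 18)/(11 - 4) ≡ 0/7 mod 19. 7⁻¹ ≡ 11 (mod 19), so λ ≡ 0.
  x = λ² - 4 - 11 = 0 - 15 ≡ 4; y = λ·(4 - 4) - 18 ≡ 1. → (4, 1)
5P: (4, 1) + (11, 18). λ = (18 - 1)/(11 - 4) ≡ 17/7 mod 19. 7⁻¹ ≡ 11 (mod 19), so λ ≡ 16.
  x = λ² - 4 - 11 = 256 - 15 ≡ 13; y = λ·(4 - 13) - 1 ≡ 7. → (13, 7)
6P: (13, 7) + (11, 18). λ = (18 - 7)/(11 - 13) ≡ 11/17 mod 19. 17⁻¹ ≡ 9 (mod 19), so λ ≡ 4.
  x = λ² - 13 - 11 = 16 - 24 ≡ 11; y = λ·(13 - 11) - 7 ≡ 1. → (11, 1)
7P: (11, 1) + (11, 18): same x and y₁ ≡ -y₂, so the sum is O.
7P = O, so the order is 7.

7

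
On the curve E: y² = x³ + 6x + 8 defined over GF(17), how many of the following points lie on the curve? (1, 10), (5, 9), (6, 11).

(1, 10): 10² ≡ 15, rhs ≡ 15 → on.
(5, 9): 9² ≡ 13, rhs ≡ 10 → off.
(6, 11): 11² ≡ 2, rhs ≡ 5 → off.

1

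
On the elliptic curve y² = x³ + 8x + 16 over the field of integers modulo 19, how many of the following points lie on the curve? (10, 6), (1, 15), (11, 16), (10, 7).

(10, 6): 6² ≡ 17, rhs ≡ 13 → off.
(1, 15): 15² ≡ 16, rhs ≡ 6 → off.
(11, 16): 16² ≡ 9, rhs ≡ 10 → off.
(10, 7): 7² ≡ 11, rhs ≡ 13 → off.

0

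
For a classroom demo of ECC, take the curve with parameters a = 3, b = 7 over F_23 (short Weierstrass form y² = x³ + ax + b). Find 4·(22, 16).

Write Q = (22, 16).
Double-and-add on 4 = (100)₂. Start with Q = (22, 16) for the leading 1-bit.
double: tangent at (22, 16): λ = (3·22² + 3)/(2·16) ≡ 6/9. 9⁻¹ ≡ 18 (mod 23), so λ ≡ 6·18 ≡ 16.
  x = λ² - 22 - 22 = 256 - 44 ≡ 5; y = λ·(22 - 5) - 16 ≡ 3. → (5, 3)
double: tangent at (5, 3): λ = (3·5² + 3)/(2·3) ≡ 9/6. 6⁻¹ ≡ 4 (mod 23), so λ ≡ 9·4 ≡ 13.
  x = λ² - 5 - 5 = 169 - 10 ≡ 21; y = λ·(5 - 21) - 3 ≡ 19. → (21, 19)

(21, 19)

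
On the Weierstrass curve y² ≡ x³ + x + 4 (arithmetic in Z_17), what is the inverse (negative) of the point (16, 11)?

(16, 6)

-(16, 11) = (16, -11 mod 17) = (16, 6).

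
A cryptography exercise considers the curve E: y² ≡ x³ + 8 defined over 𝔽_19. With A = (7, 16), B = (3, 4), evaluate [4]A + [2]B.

First 4A:
Double-and-add on 4 = (100)₂. Start with A = (7, 16) for the leading 1-bit.
double: tangent at (7, 16): λ = (3·7² + 0)/(2·16) ≡ 14/13. 13⁻¹ ≡ 3 (mod 19), so λ ≡ 14·3 ≡ 4.
  x = λ² - 7 - 7 = 16 - 14 ≡ 2; y = λ·(7 - 2) - 16 ≡ 4. → (2, 4)
double: tangent at (2, 4): λ = (3·2² + 0)/(2·4) ≡ 12/8. 8⁻¹ ≡ 12 (mod 19) since 8·12 = 96 ≡ 1, so λ ≡ 12·12 ≡ 11.
  x = λ² - 2 - 2 = 121 - 4 ≡ 3; y = λ·(2 - 3) - 4 ≡ 4. → (3, 4)
4A = (3, 4).
Next 2B:
Repeated addition: build up to 2B.
2B: tangent at (3, 4): λ = (3·3² + 0)/(2·4) ≡ 8/8. 8⁻¹ ≡ 12 (mod 19), so λ ≡ 8·12 ≡ 1.
  x = λ² - 3 - 3 = 1 - 6 ≡ 14; y = λ·(3 - 14) - 4 ≡ 4. → (14, 4)
2B = (14, 4).
Finally 4A + 2B:
(3, 4) + (14, 4). λ = (4 - 4)/(14 - 3) ≡ 0/11 mod 19. 11⁻¹ ≡ 7 (mod 19), so λ ≡ 0.
  x = λ² - 3 - 14 = 0 - 17 ≡ 2; y = λ·(3 - 2) - 4 ≡ 15. → (2, 15)

(2, 15)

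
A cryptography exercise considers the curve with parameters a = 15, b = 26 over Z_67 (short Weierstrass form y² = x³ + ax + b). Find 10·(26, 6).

Write Q = (26, 6).
Double-and-add on 10 = (1010)₂. Start with Q = (26, 6) for the leading 1-bit.
double: tangent at (26, 6): λ = (3·26² + 15)/(2·6) ≡ 33/12. 12⁻¹ ≡ 28 (mod 67) since 12·28 = 336 ≡ 1, so λ ≡ 33·28 ≡ 53.
  x = λ² - 26 - 26 = 2809 - 52 ≡ 10; y = λ·(26 - 10) - 6 ≡ 38. → (10, 38)
double: tangent at (10, 38): λ = (3·10² + 15)/(2·38) ≡ 47/9. 9⁻¹ ≡ 15 (mod 67), so λ ≡ 47·15 ≡ 35.
  x = λ² - 10 - 10 = 1225 - 20 ≡ 66; y = λ·(10 - 66) - 38 ≡ 12. → (66, 12)
add Q: (66, 12) + (26, 6). λ = (6 - 12)/(26 - 66) ≡ 61/27 mod 67. 27⁻¹ ≡ 5 (mod 67), so λ ≡ 37.
  x = λ² - 66 - 26 = 1369 - 92 ≡ 4; y = λ·(66 - 4) - 12 ≡ 4. → (4, 4)
double: tangent at (4, 4): λ = (3·4² + 15)/(2·4) ≡ 63/8. 8⁻¹ ≡ 42 (mod 67) since 8·42 = 336 ≡ 1, so λ ≡ 63·42 ≡ 33.
  x = λ² - 4 - 4 = 1089 - 8 ≡ 9; y = λ·(4 - 9) - 4 ≡ 32. → (9, 32)

(9, 32)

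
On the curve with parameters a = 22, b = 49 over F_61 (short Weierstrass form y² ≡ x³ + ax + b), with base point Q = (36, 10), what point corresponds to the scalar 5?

Repeated addition: build up to 5Q.
2Q: tangent at (36, 10): λ = (3·36² + 22)/(2·10) ≡ 6/20. 20⁻¹ ≡ 58 (mod 61), so λ ≡ 6·58 ≡ 43.
  x = λ² - 36 - 36 = 1849 - 72 ≡ 8; y = λ·(36 - 8) - 10 ≡ 35. → (8, 35)
3Q: (8, 35) + (36, 10). λ = (10 - 35)/(36 - 8) ≡ 36/28 mod 61. 28⁻¹ ≡ 24 (mod 61), so λ ≡ 10.
  x = λ² - 8 - 36 = 100 - 44 ≡ 56; y = λ·(8 - 56) - 35 ≡ 34. → (56, 34)
4Q: (56, 34) + (36, 10). λ = (10 - 34)/(36 - 56) ≡ 37/41 mod 61. 41⁻¹ ≡ 3 (mod 61), so λ ≡ 50.
  x = λ² - 56 - 36 = 2500 - 92 ≡ 29; y = λ·(56 - 29) - 34 ≡ 35. → (29, 35)
5Q: (29, 35) + (36, 10). λ = (10 - 35)/(36 - 29) ≡ 36/7 mod 61. 7⁻¹ ≡ 35 (mod 61) since 7·35 = 245 ≡ 1, so λ ≡ 40.
  x = λ² - 29 - 36 = 1600 - 65 ≡ 10; y = λ·(29 - 10) - 35 ≡ 54. → (10, 54)

(10, 54)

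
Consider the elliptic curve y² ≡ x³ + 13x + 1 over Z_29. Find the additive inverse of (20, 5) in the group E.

-(20, 5) = (20, -5 mod 29) = (20, 24).

(20, 24)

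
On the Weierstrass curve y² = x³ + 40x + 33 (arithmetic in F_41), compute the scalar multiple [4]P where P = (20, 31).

(2, 11)

Repeated addition: build up to 4P.
2P: tangent at (20, 31): λ = (3·20² + 40)/(2·31) ≡ 10/21. 21⁻¹ ≡ 2 (mod 41) since 21·2 = 42 ≡ 1, so λ ≡ 10·2 ≡ 20.
  x = λ² - 20 - 20 = 400 - 40 ≡ 32; y = λ·(20 - 32) - 31 ≡ 16. → (32, 16)
3P: (32, 16) + (20, 31). λ = (31 - 16)/(20 - 32) ≡ 15/29 mod 41. 29⁻¹ ≡ 17 (mod 41) since 29·17 = 493 ≡ 1, so λ ≡ 9.
  x = λ² - 32 - 20 = 81 - 52 ≡ 29; y = λ·(32 - 29) - 16 ≡ 11. → (29, 11)
4P: (29, 11) + (20, 31). λ = (31 - 11)/(20 - 29) ≡ 20/32 mod 41. 32⁻¹ ≡ 9 (mod 41), so λ ≡ 16.
  x = λ² - 29 - 20 = 256 - 49 ≡ 2; y = λ·(29 - 2) - 11 ≡ 11. → (2, 11)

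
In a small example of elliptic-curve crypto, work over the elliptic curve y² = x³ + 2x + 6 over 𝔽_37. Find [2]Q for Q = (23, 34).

(24, 15)

tangent at (23, 34): λ = (3·23² + 2)/(2·34) ≡ 35/31. 31⁻¹ ≡ 6 (mod 37), so λ ≡ 35·6 ≡ 25.
  x = λ² - 23 - 23 = 625 - 46 ≡ 24; y = λ·(23 - 24) - 34 ≡ 15. → (24, 15)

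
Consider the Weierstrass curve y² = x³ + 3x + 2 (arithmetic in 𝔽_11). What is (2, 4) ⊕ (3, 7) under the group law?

(2, 4) + (3, 7). λ = (7 - 4)/(3 - 2) ≡ 3/1 mod 11. 1⁻¹ ≡ 1 (mod 11), so λ ≡ 3.
  x = λ² - 2 - 3 = 9 - 5 ≡ 4; y = λ·(2 - 4) - 4 ≡ 1. → (4, 1)

(4, 1)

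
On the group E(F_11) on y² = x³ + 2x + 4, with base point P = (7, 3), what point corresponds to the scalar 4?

Repeated addition: build up to 4P.
2P: tangent at (7, 3): λ = (3·7² + 2)/(2·3) ≡ 6/6. 6⁻¹ ≡ 2 (mod 11) since 6·2 = 12 ≡ 1, so λ ≡ 6·2 ≡ 1.
  x = λ² - 7 - 7 = 1 - 14 ≡ 9; y = λ·(7 - 9) - 3 ≡ 6. → (9, 6)
3P: (9, 6) + (7, 3). λ = (3 - 6)/(7 - 9) ≡ 8/9 mod 11. 9⁻¹ ≡ 5 (mod 11) since 9·5 = 45 ≡ 1, so λ ≡ 7.
  x = λ² - 9 - 7 = 49 - 16 ≡ 0; y = λ·(9 - 0) - 6 ≡ 2. → (0, 2)
4P: (0, 2) + (7, 3). λ = (3 - 2)/(7 - 0) ≡ 1/7 mod 11. 7⁻¹ ≡ 8 (mod 11) since 7·8 = 56 ≡ 1, so λ ≡ 8.
  x = λ² - 0 - 7 = 64 - 7 ≡ 2; y = λ·(0 - 2) - 2 ≡ 4. → (2, 4)

(2, 4)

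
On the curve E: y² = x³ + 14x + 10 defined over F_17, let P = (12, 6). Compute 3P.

O

Repeated addition: build up to 3P.
2P: tangent at (12, 6): λ = (3·12² + 14)/(2·6) ≡ 4/12. 12⁻¹ ≡ 10 (mod 17), so λ ≡ 4·10 ≡ 6.
  x = λ² - 12 - 12 = 36 - 24 ≡ 12; y = λ·(12 - 12) - 6 ≡ 11. → (12, 11)
3P: (12, 11) + (12, 6): same x and y₁ ≡ -y₂, so the sum is ∞.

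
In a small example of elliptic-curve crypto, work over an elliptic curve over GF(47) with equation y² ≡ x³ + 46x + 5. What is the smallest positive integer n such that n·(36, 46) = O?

5

2P: tangent at (36, 46): λ = (3·36² + 46)/(2·46) ≡ 33/45. 45⁻¹ ≡ 23 (mod 47) since 45·23 = 1035 ≡ 1, so λ ≡ 33·23 ≡ 7.
  x = λ² - 36 - 36 = 49 - 72 ≡ 24; y = λ·(36 - 24) - 46 ≡ 38. → (24, 38)
3P: (24, 38) + (36, 46). λ = (46 - 38)/(36 - 24) ≡ 8/12 mod 47. 12⁻¹ ≡ 4 (mod 47) since 12·4 = 48 ≡ 1, so λ ≡ 32.
  x = λ² - 24 - 36 = 1024 - 60 ≡ 24; y = λ·(24 - 24) - 38 ≡ 9. → (24, 9)
4P: (24, 9) + (36, 46). λ = (46 - 9)/(36 - 24) ≡ 37/12 mod 47. 12⁻¹ ≡ 4 (mod 47), so λ ≡ 7.
  x = λ² - 24 - 36 = 49 - 60 ≡ 36; y = λ·(24 - 36) - 9 ≡ 1. → (36, 1)
5P: (36, 1) + (36, 46): same x and y₁ ≡ -y₂, so the sum is O.
5P = O, so the order is 5.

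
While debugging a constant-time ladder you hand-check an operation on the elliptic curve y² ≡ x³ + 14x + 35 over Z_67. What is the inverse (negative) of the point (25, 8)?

-(25, 8) = (25, -8 mod 67) = (25, 59).

(25, 59)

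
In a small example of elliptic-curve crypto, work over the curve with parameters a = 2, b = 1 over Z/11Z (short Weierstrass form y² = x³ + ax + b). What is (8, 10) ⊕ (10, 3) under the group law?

(8, 10) + (10, 3). λ = (3 - 10)/(10 - 8) ≡ 4/2 mod 11. 2⁻¹ ≡ 6 (mod 11), so λ ≡ 2.
  x = λ² - 8 - 10 = 4 - 18 ≡ 8; y = λ·(8 - 8) - 10 ≡ 1. → (8, 1)

(8, 1)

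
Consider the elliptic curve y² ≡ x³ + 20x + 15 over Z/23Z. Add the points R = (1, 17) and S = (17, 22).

(1, 17) + (17, 22). λ = (22 - 17)/(17 - 1) ≡ 5/16 mod 23. 16⁻¹ ≡ 13 (mod 23), so λ ≡ 19.
  x = λ² - 1 - 17 = 361 - 18 ≡ 21; y = λ·(1 - 21) - 17 ≡ 17. → (21, 17)

(21, 17)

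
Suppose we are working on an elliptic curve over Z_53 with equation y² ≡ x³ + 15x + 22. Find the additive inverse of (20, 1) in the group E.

-(20, 1) = (20, -1 mod 53) = (20, 52).

(20, 52)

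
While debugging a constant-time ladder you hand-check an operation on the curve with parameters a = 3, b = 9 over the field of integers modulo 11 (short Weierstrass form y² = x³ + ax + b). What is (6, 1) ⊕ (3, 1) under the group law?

(2, 10)

(6, 1) + (3, 1). λ = (1 - 1)/(3 - 6) ≡ 0/8 mod 11. 8⁻¹ ≡ 7 (mod 11) since 8·7 = 56 ≡ 1, so λ ≡ 0.
  x = λ² - 6 - 3 = 0 - 9 ≡ 2; y = λ·(6 - 2) - 1 ≡ 10. → (2, 10)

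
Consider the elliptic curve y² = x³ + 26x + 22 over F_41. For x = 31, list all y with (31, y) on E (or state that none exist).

x³ + 26x + 22 = 30619 ≡ 33 (mod 41).
Square roots of 33 mod 41: 19 and 22 (since 19² = 361 ≡ 33).

19, 22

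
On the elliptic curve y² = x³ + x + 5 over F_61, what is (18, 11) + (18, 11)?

tangent at (18, 11): λ = (3·18² + 1)/(2·11) ≡ 58/22. 22⁻¹ ≡ 25 (mod 61) since 22·25 = 550 ≡ 1, so λ ≡ 58·25 ≡ 47.
  x = λ² - 18 - 18 = 2209 - 36 ≡ 38; y = λ·(18 - 38) - 11 ≡ 25. → (38, 25)

(38, 25)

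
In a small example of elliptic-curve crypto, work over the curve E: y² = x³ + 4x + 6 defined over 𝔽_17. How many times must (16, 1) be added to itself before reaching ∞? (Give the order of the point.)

5

2P: tangent at (16, 1): λ = (3·16² + 4)/(2·1) ≡ 7/2. 2⁻¹ ≡ 9 (mod 17), so λ ≡ 7·9 ≡ 12.
  x = λ² - 16 - 16 = 144 - 32 ≡ 10; y = λ·(16 - 10) - 1 ≡ 3. → (10, 3)
3P: (10, 3) + (16, 1). λ = (1 - 3)/(16 - 10) ≡ 15/6 mod 17. 6⁻¹ ≡ 3 (mod 17) since 6·3 = 18 ≡ 1, so λ ≡ 11.
  x = λ² - 10 - 16 = 121 - 26 ≡ 10; y = λ·(10 - 10) - 3 ≡ 14. → (10, 14)
4P: (10, 14) + (16, 1). λ = (1 - 14)/(16 - 10) ≡ 4/6 mod 17. 6⁻¹ ≡ 3 (mod 17), so λ ≡ 12.
  x = λ² - 10 - 16 = 144 - 26 ≡ 16; y = λ·(10 - 16) - 14 ≡ 16. → (16, 16)
5P: (16, 16) + (16, 1): same x and y₁ ≡ -y₂, so the sum is ∞.
5P = ∞, so the order is 5.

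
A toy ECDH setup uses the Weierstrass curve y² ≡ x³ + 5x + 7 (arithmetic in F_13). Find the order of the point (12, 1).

8

2P: tangent at (12, 1): λ = (3·12² + 5)/(2·1) ≡ 8/2. 2⁻¹ ≡ 7 (mod 13), so λ ≡ 8·7 ≡ 4.
  x = λ² - 12 - 12 = 16 - 24 ≡ 5; y = λ·(12 - 5) - 1 ≡ 1. → (5, 1)
3P: (5, 1) + (12, 1). λ = (1 - 1)/(12 - 5) ≡ 0/7 mod 13. 7⁻¹ ≡ 2 (mod 13) since 7·2 = 14 ≡ 1, so λ ≡ 0.
  x = λ² - 5 - 12 = 0 - 17 ≡ 9; y = λ·(5 - 9) - 1 ≡ 12. → (9, 12)
4P: (9, 12) + (12, 1). λ = (1 - 12)/(12 - 9) ≡ 2/3 mod 13. 3⁻¹ ≡ 9 (mod 13) since 3·9 = 27 ≡ 1, so λ ≡ 5.
  x = λ² - 9 - 12 = 25 - 21 ≡ 4; y = λ·(9 - 4) - 12 ≡ 0. → (4, 0)
5P: (4, 0) + (12, 1). λ = (1 - 0)/(12 - 4) ≡ 1/8 mod 13. 8⁻¹ ≡ 5 (mod 13) since 8·5 = 40 ≡ 1, so λ ≡ 5.
  x = λ² - 4 - 12 = 25 - 16 ≡ 9; y = λ·(4 - 9) - 0 ≡ 1. → (9, 1)
6P: (9, 1) + (12, 1). λ = (1 - 1)/(12 - 9) ≡ 0/3 mod 13. 3⁻¹ ≡ 9 (mod 13), so λ ≡ 0.
  x = λ² - 9 - 12 = 0 - 21 ≡ 5; y = λ·(9 - 5) - 1 ≡ 12. → (5, 12)
7P: (5, 12) + (12, 1). λ = (1 - 12)/(12 - 5) ≡ 2/7 mod 13. 7⁻¹ ≡ 2 (mod 13) since 7·2 = 14 ≡ 1, so λ ≡ 4.
  x = λ² - 5 - 12 = 16 - 17 ≡ 12; y = λ·(5 - 12) - 12 ≡ 12. → (12, 12)
8P: (12, 12) + (12, 1): same x and y₁ ≡ -y₂, so the sum is the point at infinity.
8P = the point at infinity, so the order is 8.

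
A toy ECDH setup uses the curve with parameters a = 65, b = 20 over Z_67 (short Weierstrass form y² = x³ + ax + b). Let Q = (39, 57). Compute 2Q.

tangent at (39, 57): λ = (3·39² + 65)/(2·57) ≡ 5/47. 47⁻¹ ≡ 10 (mod 67), so λ ≡ 5·10 ≡ 50.
  x = λ² - 39 - 39 = 2500 - 78 ≡ 10; y = λ·(39 - 10) - 57 ≡ 53. → (10, 53)

(10, 53)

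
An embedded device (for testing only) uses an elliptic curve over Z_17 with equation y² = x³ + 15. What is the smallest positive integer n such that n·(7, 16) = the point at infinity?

2P: tangent at (7, 16): λ = (3·7² + 0)/(2·16) ≡ 11/15. 15⁻¹ ≡ 8 (mod 17) since 15·8 = 120 ≡ 1, so λ ≡ 11·8 ≡ 3.
  x = λ² - 7 - 7 = 9 - 14 ≡ 12; y = λ·(7 - 12) - 16 ≡ 3. → (12, 3)
3P: (12, 3) + (7, 16). λ = (16 - 3)/(7 - 12) ≡ 13/12 mod 17. 12⁻¹ ≡ 10 (mod 17), so λ ≡ 11.
  x = λ² - 12 - 7 = 121 - 19 ≡ 0; y = λ·(12 - 0) - 3 ≡ 10. → (0, 10)
4P: (0, 10) + (7, 16). λ = (16 - 10)/(7 - 0) ≡ 6/7 mod 17. 7⁻¹ ≡ 5 (mod 17) since 7·5 = 35 ≡ 1, so λ ≡ 13.
  x = λ² - 0 - 7 = 169 - 7 ≡ 9; y = λ·(0 - 9) - 10 ≡ 9. → (9, 9)
5P: (9, 9) + (7, 16). λ = (16 - 9)/(7 - 9) ≡ 7/15 mod 17. 15⁻¹ ≡ 8 (mod 17) since 15·8 = 120 ≡ 1, so λ ≡ 5.
  x = λ² - 9 - 7 = 25 - 16 ≡ 9; y = λ·(9 - 9) - 9 ≡ 8. → (9, 8)
6P: (9, 8) + (7, 16). λ = (16 - 8)/(7 - 9) ≡ 8/15 mod 17. 15⁻¹ ≡ 8 (mod 17), so λ ≡ 13.
  x = λ² - 9 - 7 = 169 - 16 ≡ 0; y = λ·(9 - 0) - 8 ≡ 7. → (0, 7)
7P: (0, 7) + (7, 16). λ = (16 - 7)/(7 - 0) ≡ 9/7 mod 17. 7⁻¹ ≡ 5 (mod 17), so λ ≡ 11.
  x = λ² - 0 - 7 = 121 - 7 ≡ 12; y = λ·(0 - 12) - 7 ≡ 14. → (12, 14)
8P: (12, 14) + (7, 16). λ = (16 - 14)/(7 - 12) ≡ 2/12 mod 17. 12⁻¹ ≡ 10 (mod 17), so λ ≡ 3.
  x = λ² - 12 - 7 = 9 - 19 ≡ 7; y = λ·(12 - 7) - 14 ≡ 1. → (7, 1)
9P: (7, 1) + (7, 16): same x and y₁ ≡ -y₂, so the sum is the point at infinity.
9P = the point at infinity, so the order is 9.

9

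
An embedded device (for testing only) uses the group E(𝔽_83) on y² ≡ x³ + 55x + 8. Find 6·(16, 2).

(23, 49)

Write Q = (16, 2).
Repeated addition: build up to 6Q.
2Q: tangent at (16, 2): λ = (3·16² + 55)/(2·2) ≡ 76/4. 4⁻¹ ≡ 21 (mod 83), so λ ≡ 76·21 ≡ 19.
  x = λ² - 16 - 16 = 361 - 32 ≡ 80; y = λ·(16 - 80) - 2 ≡ 27. → (80, 27)
3Q: (80, 27) + (16, 2). λ = (2 - 27)/(16 - 80) ≡ 58/19 mod 83. 19⁻¹ ≡ 35 (mod 83), so λ ≡ 38.
  x = λ² - 80 - 16 = 1444 - 96 ≡ 20; y = λ·(80 - 20) - 27 ≡ 12. → (20, 12)
4Q: (20, 12) + (16, 2). λ = (2 - 12)/(16 - 20) ≡ 73/79 mod 83. 79⁻¹ ≡ 62 (mod 83) since 79·62 = 4898 ≡ 1, so λ ≡ 44.
  x = λ² - 20 - 16 = 1936 - 36 ≡ 74; y = λ·(20 - 74) - 12 ≡ 19. → (74, 19)
5Q: (74, 19) + (16, 2). λ = (2 - 19)/(16 - 74) ≡ 66/25 mod 83. 25⁻¹ ≡ 10 (mod 83) since 25·10 = 250 ≡ 1, so λ ≡ 79.
  x = λ² - 74 - 16 = 6241 - 90 ≡ 9; y = λ·(74 - 9) - 19 ≡ 53. → (9, 53)
6Q: (9, 53) + (16, 2). λ = (2 - 53)/(16 - 9) ≡ 32/7 mod 83. 7⁻¹ ≡ 12 (mod 83) since 7·12 = 84 ≡ 1, so λ ≡ 52.
  x = λ² - 9 - 16 = 2704 - 25 ≡ 23; y = λ·(9 - 23) - 53 ≡ 49. → (23, 49)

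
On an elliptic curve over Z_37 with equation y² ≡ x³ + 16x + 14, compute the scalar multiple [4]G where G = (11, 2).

(9, 6)

Double-and-add on 4 = (100)₂. Start with G = (11, 2) for the leading 1-bit.
double: tangent at (11, 2): λ = (3·11² + 16)/(2·2) ≡ 9/4. 4⁻¹ ≡ 28 (mod 37) since 4·28 = 112 ≡ 1, so λ ≡ 9·28 ≡ 30.
  x = λ² - 11 - 11 = 900 - 22 ≡ 27; y = λ·(11 - 27) - 2 ≡ 36. → (27, 36)
double: tangent at (27, 36): λ = (3·27² + 16)/(2·36) ≡ 20/35. 35⁻¹ ≡ 18 (mod 37), so λ ≡ 20·18 ≡ 27.
  x = λ² - 27 - 27 = 729 - 54 ≡ 9; y = λ·(27 - 9) - 36 ≡ 6. → (9, 6)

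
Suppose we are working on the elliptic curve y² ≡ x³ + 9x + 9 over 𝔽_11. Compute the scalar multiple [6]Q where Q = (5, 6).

(9, 7)

Repeated addition: build up to 6Q.
2Q: tangent at (5, 6): λ = (3·5² + 9)/(2·6) ≡ 7/1. 1⁻¹ ≡ 1 (mod 11), so λ ≡ 7·1 ≡ 7.
  x = λ² - 5 - 5 = 49 - 10 ≡ 6; y = λ·(5 - 6) - 6 ≡ 9. → (6, 9)
3Q: (6, 9) + (5, 6). λ = (6 - 9)/(5 - 6) ≡ 8/10 mod 11. 10⁻¹ ≡ 10 (mod 11) since 10·10 = 100 ≡ 1, so λ ≡ 3.
  x = λ² - 6 - 5 = 9 - 11 ≡ 9; y = λ·(6 - 9) - 9 ≡ 4. → (9, 4)
4Q: (9, 4) + (5, 6). λ = (6 - 4)/(5 - 9) ≡ 2/7 mod 11. 7⁻¹ ≡ 8 (mod 11), so λ ≡ 5.
  x = λ² - 9 - 5 = 25 - 14 ≡ 0; y = λ·(9 - 0) - 4 ≡ 8. → (0, 8)
5Q: (0, 8) + (5, 6). λ = (6 - 8)/(5 - 0) ≡ 9/5 mod 11. 5⁻¹ ≡ 9 (mod 11), so λ ≡ 4.
  x = λ² - 0 - 5 = 16 - 5 ≡ 0; y = λ·(0 - 0) - 8 ≡ 3. → (0, 3)
6Q: (0, 3) + (5, 6). λ = (6 - 3)/(5 - 0) ≡ 3/5 mod 11. 5⁻¹ ≡ 9 (mod 11), so λ ≡ 5.
  x = λ² - 0 - 5 = 25 - 5 ≡ 9; y = λ·(0 - 9) - 3 ≡ 7. → (9, 7)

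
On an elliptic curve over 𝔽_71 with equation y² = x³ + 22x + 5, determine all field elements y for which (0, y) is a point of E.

x³ + 22x + 5 = 5 ≡ 5 (mod 71).
Square roots of 5 mod 71: 17 and 54 (since 17² = 289 ≡ 5).

17, 54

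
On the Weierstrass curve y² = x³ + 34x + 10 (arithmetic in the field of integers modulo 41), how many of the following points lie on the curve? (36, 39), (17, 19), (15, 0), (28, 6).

(36, 39): 39² ≡ 4, rhs ≡ 2 → off.
(17, 19): 19² ≡ 33, rhs ≡ 7 → off.
(15, 0): 0² ≡ 0, rhs ≡ 0 → on.
(28, 6): 6² ≡ 36, rhs ≡ 36 → on.

2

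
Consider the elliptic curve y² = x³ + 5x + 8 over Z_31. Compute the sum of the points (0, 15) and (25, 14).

(0, 15) + (25, 14). λ = (14 - 15)/(25 - 0) ≡ 30/25 mod 31. 25⁻¹ ≡ 5 (mod 31), so λ ≡ 26.
  x = λ² - 0 - 25 = 676 - 25 ≡ 0; y = λ·(0 - 0) - 15 ≡ 16. → (0, 16)

(0, 16)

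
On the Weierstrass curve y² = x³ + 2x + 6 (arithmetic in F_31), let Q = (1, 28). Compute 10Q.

Double-and-add on 10 = (1010)₂. Start with Q = (1, 28) for the leading 1-bit.
double: tangent at (1, 28): λ = (3·1² + 2)/(2·28) ≡ 5/25. 25⁻¹ ≡ 5 (mod 31) since 25·5 = 125 ≡ 1, so λ ≡ 5·5 ≡ 25.
  x = λ² - 1 - 1 = 625 - 2 ≡ 3; y = λ·(1 - 3) - 28 ≡ 15. → (3, 15)
double: tangent at (3, 15): λ = (3·3² + 2)/(2·15) ≡ 29/30. 30⁻¹ ≡ 30 (mod 31), so λ ≡ 29·30 ≡ 2.
  x = λ² - 3 - 3 = 4 - 6 ≡ 29; y = λ·(3 - 29) - 15 ≡ 26. → (29, 26)
add Q: (29, 26) + (1, 28). λ = (28 - 26)/(1 - 29) ≡ 2/3 mod 31. 3⁻¹ ≡ 21 (mod 31), so λ ≡ 11.
  x = λ² - 29 - 1 = 121 - 30 ≡ 29; y = λ·(29 - 29) - 26 ≡ 5. → (29, 5)
double: tangent at (29, 5): λ = (3·29² + 2)/(2·5) ≡ 14/10. 10⁻¹ ≡ 28 (mod 31), so λ ≡ 14·28 ≡ 20.
  x = λ² - 29 - 29 = 400 - 58 ≡ 1; y = λ·(29 - 1) - 5 ≡ 28. → (1, 28)

(1, 28)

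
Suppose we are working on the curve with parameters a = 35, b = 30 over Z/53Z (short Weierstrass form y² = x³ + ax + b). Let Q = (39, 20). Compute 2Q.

tangent at (39, 20): λ = (3·39² + 35)/(2·20) ≡ 40/40. 40⁻¹ ≡ 4 (mod 53), so λ ≡ 40·4 ≡ 1.
  x = λ² - 39 - 39 = 1 - 78 ≡ 29; y = λ·(39 - 29) - 20 ≡ 43. → (29, 43)

(29, 43)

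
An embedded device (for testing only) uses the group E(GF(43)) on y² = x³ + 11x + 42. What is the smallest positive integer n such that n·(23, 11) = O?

2P: tangent at (23, 11): λ = (3·23² + 11)/(2·11) ≡ 7/22. 22⁻¹ ≡ 2 (mod 43) since 22·2 = 44 ≡ 1, so λ ≡ 7·2 ≡ 14.
  x = λ² - 23 - 23 = 196 - 46 ≡ 21; y = λ·(23 - 21) - 11 ≡ 17. → (21, 17)
3P: (21, 17) + (23, 11). λ = (11 - 17)/(23 - 21) ≡ 37/2 mod 43. 2⁻¹ ≡ 22 (mod 43), so λ ≡ 40.
  x = λ² - 21 - 23 = 1600 - 44 ≡ 8; y = λ·(21 - 8) - 17 ≡ 30. → (8, 30)
4P: (8, 30) + (23, 11). λ = (11 - 30)/(23 - 8) ≡ 24/15 mod 43. 15⁻¹ ≡ 23 (mod 43), so λ ≡ 36.
  x = λ² - 8 - 23 = 1296 - 31 ≡ 18; y = λ·(8 - 18) - 30 ≡ 40. → (18, 40)
5P: (18, 40) + (23, 11). λ = (11 - 40)/(23 - 18) ≡ 14/5 mod 43. 5⁻¹ ≡ 26 (mod 43) since 5·26 = 130 ≡ 1, so λ ≡ 20.
  x = λ² - 18 - 23 = 400 - 41 ≡ 15; y = λ·(18 - 15) - 40 ≡ 20. → (15, 20)
6P: (15, 20) + (23, 11). λ = (11 - 20)/(23 - 15) ≡ 34/8 mod 43. 8⁻¹ ≡ 27 (mod 43) since 8·27 = 216 ≡ 1, so λ ≡ 15.
  x = λ² - 15 - 23 = 225 - 38 ≡ 15; y = λ·(15 - 15) - 20 ≡ 23. → (15, 23)
7P: (15, 23) + (23, 11). λ = (11 - 23)/(23 - 15) ≡ 31/8 mod 43. 8⁻¹ ≡ 27 (mod 43), so λ ≡ 20.
  x = λ² - 15 - 23 = 400 - 38 ≡ 18; y = λ·(15 - 18) - 23 ≡ 3. → (18, 3)
8P: (18, 3) + (23, 11). λ = (11 - 3)/(23 - 18) ≡ 8/5 mod 43. 5⁻¹ ≡ 26 (mod 43), so λ ≡ 36.
  x = λ² - 18 - 23 = 1296 - 41 ≡ 8; y = λ·(18 - 8) - 3 ≡ 13. → (8, 13)
9P: (8, 13) + (23, 11). λ = (11 - 13)/(23 - 8) ≡ 41/15 mod 43. 15⁻¹ ≡ 23 (mod 43), so λ ≡ 40.
  x = λ² - 8 - 23 = 1600 - 31 ≡ 21; y = λ·(8 - 21) - 13 ≡ 26. → (21, 26)
10P: (21, 26) + (23, 11). λ = (11 - 26)/(23 - 21) ≡ 28/2 mod 43. 2⁻¹ ≡ 22 (mod 43) since 2·22 = 44 ≡ 1, so λ ≡ 14.
  x = λ² - 21 - 23 = 196 - 44 ≡ 23; y = λ·(21 - 23) - 26 ≡ 32. → (23, 32)
11P: (23, 32) + (23, 11): same x and y₁ ≡ -y₂, so the sum is O.
11P = O, so the order is 11.

11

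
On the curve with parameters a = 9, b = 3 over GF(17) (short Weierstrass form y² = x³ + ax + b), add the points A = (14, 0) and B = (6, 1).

(14, 0) + (6, 1). λ = (1 - 0)/(6 - 14) ≡ 1/9 mod 17. 9⁻¹ ≡ 2 (mod 17), so λ ≡ 2.
  x = λ² - 14 - 6 = 4 - 20 ≡ 1; y = λ·(14 - 1) - 0 ≡ 9. → (1, 9)

(1, 9)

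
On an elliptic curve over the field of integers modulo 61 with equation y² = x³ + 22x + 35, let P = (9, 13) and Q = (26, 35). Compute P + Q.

(9, 13) + (26, 35). λ = (35 - 13)/(26 - 9) ≡ 22/17 mod 61. 17⁻¹ ≡ 18 (mod 61) since 17·18 = 306 ≡ 1, so λ ≡ 30.
  x = λ² - 9 - 26 = 900 - 35 ≡ 11; y = λ·(9 - 11) - 13 ≡ 49. → (11, 49)

(11, 49)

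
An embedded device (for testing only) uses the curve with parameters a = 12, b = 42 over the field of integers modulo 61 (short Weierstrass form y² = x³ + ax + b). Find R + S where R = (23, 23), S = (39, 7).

(0, 15)

(23, 23) + (39, 7). λ = (7 - 23)/(39 - 23) ≡ 45/16 mod 61. 16⁻¹ ≡ 42 (mod 61), so λ ≡ 60.
  x = λ² - 23 - 39 = 3600 - 62 ≡ 0; y = λ·(23 - 0) - 23 ≡ 15. → (0, 15)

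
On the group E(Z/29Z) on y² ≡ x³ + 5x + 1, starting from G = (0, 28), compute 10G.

(28, 13)

Double-and-add on 10 = (1010)₂. Start with G = (0, 28) for the leading 1-bit.
double: tangent at (0, 28): λ = (3·0² + 5)/(2·28) ≡ 5/27. 27⁻¹ ≡ 14 (mod 29), so λ ≡ 5·14 ≡ 12.
  x = λ² - 0 - 0 = 144 - 0 ≡ 28; y = λ·(0 - 28) - 28 ≡ 13. → (28, 13)
double: tangent at (28, 13): λ = (3·28² + 5)/(2·13) ≡ 8/26. 26⁻¹ ≡ 19 (mod 29) since 26·19 = 494 ≡ 1, so λ ≡ 8·19 ≡ 7.
  x = λ² - 28 - 28 = 49 - 56 ≡ 22; y = λ·(28 - 22) - 13 ≡ 0. → (22, 0)
add G: (22, 0) + (0, 28). λ = (28 - 0)/(0 - 22) ≡ 28/7 mod 29. 7⁻¹ ≡ 25 (mod 29) since 7·25 = 175 ≡ 1, so λ ≡ 4.
  x = λ² - 22 - 0 = 16 - 22 ≡ 23; y = λ·(22 - 23) - 0 ≡ 25. → (23, 25)
double: tangent at (23, 25): λ = (3·23² + 5)/(2·25) ≡ 26/21. 21⁻¹ ≡ 18 (mod 29) since 21·18 = 378 ≡ 1, so λ ≡ 26·18 ≡ 4.
  x = λ² - 23 - 23 = 16 - 46 ≡ 28; y = λ·(23 - 28) - 25 ≡ 13. → (28, 13)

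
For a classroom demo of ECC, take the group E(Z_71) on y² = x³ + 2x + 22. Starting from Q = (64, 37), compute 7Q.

(45, 12)

Repeated addition: build up to 7Q.
2Q: tangent at (64, 37): λ = (3·64² + 2)/(2·37) ≡ 7/3. 3⁻¹ ≡ 24 (mod 71) since 3·24 = 72 ≡ 1, so λ ≡ 7·24 ≡ 26.
  x = λ² - 64 - 64 = 676 - 128 ≡ 51; y = λ·(64 - 51) - 37 ≡ 17. → (51, 17)
3Q: (51, 17) + (64, 37). λ = (37 - 17)/(64 - 51) ≡ 20/13 mod 71. 13⁻¹ ≡ 11 (mod 71) since 13·11 = 143 ≡ 1, so λ ≡ 7.
  x = λ² - 51 - 64 = 49 - 115 ≡ 5; y = λ·(51 - 5) - 17 ≡ 21. → (5, 21)
4Q: (5, 21) + (64, 37). λ = (37 - 21)/(64 - 5) ≡ 16/59 mod 71. 59⁻¹ ≡ 65 (mod 71) since 59·65 = 3835 ≡ 1, so λ ≡ 46.
  x = λ² - 5 - 64 = 2116 - 69 ≡ 59; y = λ·(5 - 59) - 21 ≡ 51. → (59, 51)
5Q: (59, 51) + (64, 37). λ = (37 - 51)/(64 - 59) ≡ 57/5 mod 71. 5⁻¹ ≡ 57 (mod 71), so λ ≡ 54.
  x = λ² - 59 - 64 = 2916 - 123 ≡ 24; y = λ·(59 - 24) - 51 ≡ 64. → (24, 64)
6Q: (24, 64) + (64, 37). λ = (37 - 64)/(64 - 24) ≡ 44/40 mod 71. 40⁻¹ ≡ 16 (mod 71), so λ ≡ 65.
  x = λ² - 24 - 64 = 4225 - 88 ≡ 19; y = λ·(24 - 19) - 64 ≡ 48. → (19, 48)
7Q: (19, 48) + (64, 37). λ = (37 - 48)/(64 - 19) ≡ 60/45 mod 71. 45⁻¹ ≡ 30 (mod 71) since 45·30 = 1350 ≡ 1, so λ ≡ 25.
  x = λ² - 19 - 64 = 625 - 83 ≡ 45; y = λ·(19 - 45) - 48 ≡ 12. → (45, 12)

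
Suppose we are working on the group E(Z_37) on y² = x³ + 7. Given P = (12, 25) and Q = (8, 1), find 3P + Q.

(6, 1)

First 3P:
Repeated addition: build up to 3P.
2P: tangent at (12, 25): λ = (3·12² + 0)/(2·25) ≡ 25/13. 13⁻¹ ≡ 20 (mod 37) since 13·20 = 260 ≡ 1, so λ ≡ 25·20 ≡ 19.
  x = λ² - 12 - 12 = 361 - 24 ≡ 4; y = λ·(12 - 4) - 25 ≡ 16. → (4, 16)
3P: (4, 16) + (12, 25). λ = (25 - 16)/(12 - 4) ≡ 9/8 mod 37. 8⁻¹ ≡ 14 (mod 37) since 8·14 = 112 ≡ 1, so λ ≡ 15.
  x = λ² - 4 - 12 = 225 - 16 ≡ 24; y = λ·(4 - 24) - 16 ≡ 17. → (24, 17)
3P = (24, 17).
Finally 3P + Q:
(24, 17) + (8, 1). λ = (1 - 17)/(8 - 24) ≡ 21/21 mod 37. 21⁻¹ ≡ 30 (mod 37) since 21·30 = 630 ≡ 1, so λ ≡ 1.
  x = λ² - 24 - 8 = 1 - 32 ≡ 6; y = λ·(24 - 6) - 17 ≡ 1. → (6, 1)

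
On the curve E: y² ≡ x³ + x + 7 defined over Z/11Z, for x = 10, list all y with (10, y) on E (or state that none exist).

x³ + 1x + 7 = 1017 ≡ 5 (mod 11).
Square roots of 5 mod 11: 4 and 7 (since 4² = 16 ≡ 5).

4, 7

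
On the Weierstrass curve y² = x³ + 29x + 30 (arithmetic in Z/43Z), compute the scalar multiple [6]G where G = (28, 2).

(9, 26)

Repeated addition: build up to 6G.
2G: tangent at (28, 2): λ = (3·28² + 29)/(2·2) ≡ 16/4. 4⁻¹ ≡ 11 (mod 43) since 4·11 = 44 ≡ 1, so λ ≡ 16·11 ≡ 4.
  x = λ² - 28 - 28 = 16 - 56 ≡ 3; y = λ·(28 - 3) - 2 ≡ 12. → (3, 12)
3G: (3, 12) + (28, 2). λ = (2 - 12)/(28 - 3) ≡ 33/25 mod 43. 25⁻¹ ≡ 31 (mod 43) since 25·31 = 775 ≡ 1, so λ ≡ 34.
  x = λ² - 3 - 28 = 1156 - 31 ≡ 7; y = λ·(3 - 7) - 12 ≡ 24. → (7, 24)
4G: (7, 24) + (28, 2). λ = (2 - 24)/(28 - 7) ≡ 21/21 mod 43. 21⁻¹ ≡ 41 (mod 43), so λ ≡ 1.
  x = λ² - 7 - 28 = 1 - 35 ≡ 9; y = λ·(7 - 9) - 24 ≡ 17. → (9, 17)
5G: (9, 17) + (28, 2). λ = (2 - 17)/(28 - 9) ≡ 28/19 mod 43. 19⁻¹ ≡ 34 (mod 43), so λ ≡ 6.
  x = λ² - 9 - 28 = 36 - 37 ≡ 42; y = λ·(9 - 42) - 17 ≡ 0. → (42, 0)
6G: (42, 0) + (28, 2). λ = (2 - 0)/(28 - 42) ≡ 2/29 mod 43. 29⁻¹ ≡ 3 (mod 43), so λ ≡ 6.
  x = λ² - 42 - 28 = 36 - 70 ≡ 9; y = λ·(42 - 9) - 0 ≡ 26. → (9, 26)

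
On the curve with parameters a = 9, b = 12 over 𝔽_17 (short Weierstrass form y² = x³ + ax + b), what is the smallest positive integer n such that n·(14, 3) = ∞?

2P: tangent at (14, 3): λ = (3·14² + 9)/(2·3) ≡ 2/6. 6⁻¹ ≡ 3 (mod 17), so λ ≡ 2·3 ≡ 6.
  x = λ² - 14 - 14 = 36 - 28 ≡ 8; y = λ·(14 - 8) - 3 ≡ 16. → (8, 16)
3P: (8, 16) + (14, 3). λ = (3 - 16)/(14 - 8) ≡ 4/6 mod 17. 6⁻¹ ≡ 3 (mod 17), so λ ≡ 12.
  x = λ² - 8 - 14 = 144 - 22 ≡ 3; y = λ·(8 - 3) - 16 ≡ 10. → (3, 10)
4P: (3, 10) + (14, 3). λ = (3 - 10)/(14 - 3) ≡ 10/11 mod 17. 11⁻¹ ≡ 14 (mod 17), so λ ≡ 4.
  x = λ² - 3 - 14 = 16 - 17 ≡ 16; y = λ·(3 - 16) - 10 ≡ 6. → (16, 6)
5P: (16, 6) + (14, 3). λ = (3 - 6)/(14 - 16) ≡ 14/15 mod 17. 15⁻¹ ≡ 8 (mod 17), so λ ≡ 10.
  x = λ² - 16 - 14 = 100 - 30 ≡ 2; y = λ·(16 - 2) - 6 ≡ 15. → (2, 15)
6P: (2, 15) + (14, 3). λ = (3 - 15)/(14 - 2) ≡ 5/12 mod 17. 12⁻¹ ≡ 10 (mod 17), so λ ≡ 16.
  x = λ² - 2 - 14 = 256 - 16 ≡ 2; y = λ·(2 - 2) - 15 ≡ 2. → (2, 2)
7P: (2, 2) + (14, 3). λ = (3 - 2)/(14 - 2) ≡ 1/12 mod 17. 12⁻¹ ≡ 10 (mod 17), so λ ≡ 10.
  x = λ² - 2 - 14 = 100 - 16 ≡ 16; y = λ·(2 - 16) - 2 ≡ 11. → (16, 11)
8P: (16, 11) + (14, 3). λ = (3 - 11)/(14 - 16) ≡ 9/15 mod 17. 15⁻¹ ≡ 8 (mod 17) since 15·8 = 120 ≡ 1, so λ ≡ 4.
  x = λ² - 16 - 14 = 16 - 30 ≡ 3; y = λ·(16 - 3) - 11 ≡ 7. → (3, 7)
9P: (3, 7) + (14, 3). λ = (3 - 7)/(14 - 3) ≡ 13/11 mod 17. 11⁻¹ ≡ 14 (mod 17) since 11·14 = 154 ≡ 1, so λ ≡ 12.
  x = λ² - 3 - 14 = 144 - 17 ≡ 8; y = λ·(3 - 8) - 7 ≡ 1. → (8, 1)
10P: (8, 1) + (14, 3). λ = (3 - 1)/(14 - 8) ≡ 2/6 mod 17. 6⁻¹ ≡ 3 (mod 17) since 6·3 = 18 ≡ 1, so λ ≡ 6.
  x = λ² - 8 - 14 = 36 - 22 ≡ 14; y = λ·(8 - 14) - 1 ≡ 14. → (14, 14)
11P: (14, 14) + (14, 3): same x and y₁ ≡ -y₂, so the sum is ∞.
11P = ∞, so the order is 11.

11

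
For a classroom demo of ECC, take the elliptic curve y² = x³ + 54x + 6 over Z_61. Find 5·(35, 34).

Write Q = (35, 34).
Repeated addition: build up to 5Q.
2Q: tangent at (35, 34): λ = (3·35² + 54)/(2·34) ≡ 8/7. 7⁻¹ ≡ 35 (mod 61), so λ ≡ 8·35 ≡ 36.
  x = λ² - 35 - 35 = 1296 - 70 ≡ 6; y = λ·(35 - 6) - 34 ≡ 34. → (6, 34)
3Q: (6, 34) + (35, 34). λ = (34 - 34)/(35 - 6) ≡ 0/29 mod 61. 29⁻¹ ≡ 40 (mod 61), so λ ≡ 0.
  x = λ² - 6 - 35 = 0 - 41 ≡ 20; y = λ·(6 - 20) - 34 ≡ 27. → (20, 27)
4Q: (20, 27) + (35, 34). λ = (34 - 27)/(35 - 20) ≡ 7/15 mod 61. 15⁻¹ ≡ 57 (mod 61), so λ ≡ 33.
  x = λ² - 20 - 35 = 1089 - 55 ≡ 58; y = λ·(20 - 58) - 27 ≡ 0. → (58, 0)
5Q: (58, 0) + (35, 34). λ = (34 - 0)/(35 - 58) ≡ 34/38 mod 61. 38⁻¹ ≡ 53 (mod 61) since 38·53 = 2014 ≡ 1, so λ ≡ 33.
  x = λ² - 58 - 35 = 1089 - 93 ≡ 20; y = λ·(58 - 20) - 0 ≡ 34. → (20, 34)

(20, 34)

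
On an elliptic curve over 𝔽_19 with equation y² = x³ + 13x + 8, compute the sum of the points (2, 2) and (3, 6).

(2, 2) + (3, 6). λ = (6 - 2)/(3 - 2) ≡ 4/1 mod 19. 1⁻¹ ≡ 1 (mod 19), so λ ≡ 4.
  x = λ² - 2 - 3 = 16 - 5 ≡ 11; y = λ·(2 - 11) - 2 ≡ 0. → (11, 0)

(11, 0)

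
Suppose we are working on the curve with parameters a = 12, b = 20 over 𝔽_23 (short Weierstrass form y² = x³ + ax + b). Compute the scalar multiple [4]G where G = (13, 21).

(9, 11)

Repeated addition: build up to 4G.
2G: tangent at (13, 21): λ = (3·13² + 12)/(2·21) ≡ 13/19. 19⁻¹ ≡ 17 (mod 23) since 19·17 = 323 ≡ 1, so λ ≡ 13·17 ≡ 14.
  x = λ² - 13 - 13 = 196 - 26 ≡ 9; y = λ·(13 - 9) - 21 ≡ 12. → (9, 12)
3G: (9, 12) + (13, 21). λ = (21 - 12)/(13 - 9) ≡ 9/4 mod 23. 4⁻¹ ≡ 6 (mod 23), so λ ≡ 8.
  x = λ² - 9 - 13 = 64 - 22 ≡ 19; y = λ·(9 - 19) - 12 ≡ 0. → (19, 0)
4G: (19, 0) + (13, 21). λ = (21 - 0)/(13 - 19) ≡ 21/17 mod 23. 17⁻¹ ≡ 19 (mod 23), so λ ≡ 8.
  x = λ² - 19 - 13 = 64 - 32 ≡ 9; y = λ·(19 - 9) - 0 ≡ 11. → (9, 11)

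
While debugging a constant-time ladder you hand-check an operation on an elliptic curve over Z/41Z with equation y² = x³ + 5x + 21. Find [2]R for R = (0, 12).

(33, 17)

tangent at (0, 12): λ = (3·0² + 5)/(2·12) ≡ 5/24. 24⁻¹ ≡ 12 (mod 41), so λ ≡ 5·12 ≡ 19.
  x = λ² - 0 - 0 = 361 - 0 ≡ 33; y = λ·(0 - 33) - 12 ≡ 17. → (33, 17)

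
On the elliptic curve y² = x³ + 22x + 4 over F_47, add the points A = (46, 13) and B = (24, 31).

(46, 13) + (24, 31). λ = (31 - 13)/(24 - 46) ≡ 18/25 mod 47. 25⁻¹ ≡ 32 (mod 47), so λ ≡ 12.
  x = λ² - 46 - 24 = 144 - 70 ≡ 27; y = λ·(46 - 27) - 13 ≡ 27. → (27, 27)

(27, 27)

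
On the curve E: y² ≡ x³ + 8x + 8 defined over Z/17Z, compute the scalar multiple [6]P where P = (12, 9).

Double-and-add on 6 = (110)₂. Start with P = (12, 9) for the leading 1-bit.
double: tangent at (12, 9): λ = (3·12² + 8)/(2·9) ≡ 15/1. 1⁻¹ ≡ 1 (mod 17), so λ ≡ 15·1 ≡ 15.
  x = λ² - 12 - 12 = 225 - 24 ≡ 14; y = λ·(12 - 14) - 9 ≡ 12. → (14, 12)
add P: (14, 12) + (12, 9). λ = (9 - 12)/(12 - 14) ≡ 14/15 mod 17. 15⁻¹ ≡ 8 (mod 17) since 15·8 = 120 ≡ 1, so λ ≡ 10.
  x = λ² - 14 - 12 = 100 - 26 ≡ 6; y = λ·(14 - 6) - 12 ≡ 0. → (6, 0)
double: (6, 0) + (6, 0): same x and y₁ ≡ -y₂, so the sum is ∞.

O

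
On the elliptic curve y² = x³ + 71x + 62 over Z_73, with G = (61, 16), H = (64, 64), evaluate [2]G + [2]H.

First 2G:
Repeated addition: build up to 2G.
2G: tangent at (61, 16): λ = (3·61² + 71)/(2·16) ≡ 65/32. 32⁻¹ ≡ 16 (mod 73), so λ ≡ 65·16 ≡ 18.
  x = λ² - 61 - 61 = 324 - 122 ≡ 56; y = λ·(61 - 56) - 16 ≡ 1. → (56, 1)
2G = (56, 1).
Next 2H:
Repeated addition: build up to 2H.
2H: tangent at (64, 64): λ = (3·64² + 71)/(2·64) ≡ 22/55. 55⁻¹ ≡ 4 (mod 73), so λ ≡ 22·4 ≡ 15.
  x = λ² - 64 - 64 = 225 - 128 ≡ 24; y = λ·(64 - 24) - 64 ≡ 25. → (24, 25)
2H = (24, 25).
Finally 2G + 2H:
(56, 1) + (24, 25). λ = (25 - 1)/(24 - 56) ≡ 24/41 mod 73. 41⁻¹ ≡ 57 (mod 73) since 41·57 = 2337 ≡ 1, so λ ≡ 54.
  x = λ² - 56 - 24 = 2916 - 80 ≡ 62; y = λ·(56 - 62) - 1 ≡ 40. → (62, 40)

(62, 40)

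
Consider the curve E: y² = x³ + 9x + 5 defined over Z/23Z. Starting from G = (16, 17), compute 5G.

Double-and-add on 5 = (101)₂. Start with G = (16, 17) for the leading 1-bit.
double: tangent at (16, 17): λ = (3·16² + 9)/(2·17) ≡ 18/11. 11⁻¹ ≡ 21 (mod 23) since 11·21 = 231 ≡ 1, so λ ≡ 18·21 ≡ 10.
  x = λ² - 16 - 16 = 100 - 32 ≡ 22; y = λ·(16 - 22) - 17 ≡ 15. → (22, 15)
double: tangent at (22, 15): λ = (3·22² + 9)/(2·15) ≡ 12/7. 7⁻¹ ≡ 10 (mod 23) since 7·10 = 70 ≡ 1, so λ ≡ 12·10 ≡ 5.
  x = λ² - 22 - 22 = 25 - 44 ≡ 4; y = λ·(22 - 4) - 15 ≡ 6. → (4, 6)
add G: (4, 6) + (16, 17). λ = (17 - 6)/(16 - 4) ≡ 11/12 mod 23. 12⁻¹ ≡ 2 (mod 23), so λ ≡ 22.
  x = λ² - 4 - 16 = 484 - 20 ≡ 4; y = λ·(4 - 4) - 6 ≡ 17. → (4, 17)

(4, 17)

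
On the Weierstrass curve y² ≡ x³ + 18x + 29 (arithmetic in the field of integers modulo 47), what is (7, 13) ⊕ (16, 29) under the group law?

(26, 42)

(7, 13) + (16, 29). λ = (29 - 13)/(16 - 7) ≡ 16/9 mod 47. 9⁻¹ ≡ 21 (mod 47) since 9·21 = 189 ≡ 1, so λ ≡ 7.
  x = λ² - 7 - 16 = 49 - 23 ≡ 26; y = λ·(7 - 26) - 13 ≡ 42. → (26, 42)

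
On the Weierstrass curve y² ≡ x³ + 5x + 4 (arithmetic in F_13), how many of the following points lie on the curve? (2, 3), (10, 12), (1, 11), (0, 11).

(2, 3): 3² ≡ 9, rhs ≡ 9 → on.
(10, 12): 12² ≡ 1, rhs ≡ 1 → on.
(1, 11): 11² ≡ 4, rhs ≡ 10 → off.
(0, 11): 11² ≡ 4, rhs ≡ 4 → on.

3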